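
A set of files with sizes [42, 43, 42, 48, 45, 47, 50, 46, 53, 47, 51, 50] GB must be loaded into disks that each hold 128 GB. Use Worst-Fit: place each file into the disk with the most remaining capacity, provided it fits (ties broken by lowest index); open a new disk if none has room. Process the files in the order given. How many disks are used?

6

Put 42 GB in disk 1; 86 GB remain.
Put 43 GB in disk 1; 43 GB remain.
Put 42 GB in disk 1; 1 GB remain.
Put 48 GB in disk 2; 80 GB remain.
Put 45 GB in disk 2; 35 GB remain.
Put 47 GB in disk 3; 81 GB remain.
Put 50 GB in disk 3; 31 GB remain.
Put 46 GB in disk 4; 82 GB remain.
Put 53 GB in disk 4; 29 GB remain.
Put 47 GB in disk 5; 81 GB remain.
Put 51 GB in disk 5; 30 GB remain.
Put 50 GB in disk 6; 78 GB remain.
Final disks: [42,43,42] [48,45] [47,50] [46,53] [47,51] [50].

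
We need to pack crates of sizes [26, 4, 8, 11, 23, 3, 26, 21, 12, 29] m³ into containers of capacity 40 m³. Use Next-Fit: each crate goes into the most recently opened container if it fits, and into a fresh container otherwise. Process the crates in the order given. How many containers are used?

container 1: place 26 m³, 14 m³ left
container 1: place 4 m³, 10 m³ left
container 1: place 8 m³, 2 m³ left
container 2: place 11 m³, 29 m³ left
container 2: place 23 m³, 6 m³ left
container 2: place 3 m³, 3 m³ left
container 3: place 26 m³, 14 m³ left
container 4: place 21 m³, 19 m³ left
container 4: place 12 m³, 7 m³ left
container 5: place 29 m³, 11 m³ left

5 containers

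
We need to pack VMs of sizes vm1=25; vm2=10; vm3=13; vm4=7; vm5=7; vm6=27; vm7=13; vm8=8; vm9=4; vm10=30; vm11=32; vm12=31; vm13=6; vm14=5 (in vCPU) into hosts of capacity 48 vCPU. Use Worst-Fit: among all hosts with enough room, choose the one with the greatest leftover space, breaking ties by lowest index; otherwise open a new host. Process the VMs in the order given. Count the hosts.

Put vm1 (25 vCPU) in host 1; 23 vCPU remain.
Put vm2 (10 vCPU) in host 1; 13 vCPU remain.
Put vm3 (13 vCPU) in host 1; 0 vCPU remain.
Put vm4 (7 vCPU) in host 2; 41 vCPU remain.
Put vm5 (7 vCPU) in host 2; 34 vCPU remain.
Put vm6 (27 vCPU) in host 2; 7 vCPU remain.
Put vm7 (13 vCPU) in host 3; 35 vCPU remain.
Put vm8 (8 vCPU) in host 3; 27 vCPU remain.
Put vm9 (4 vCPU) in host 3; 23 vCPU remain.
Put vm10 (30 vCPU) in host 4; 18 vCPU remain.
Put vm11 (32 vCPU) in host 5; 16 vCPU remain.
Put vm12 (31 vCPU) in host 6; 17 vCPU remain.
Put vm13 (6 vCPU) in host 3; 17 vCPU remain.
Put vm14 (5 vCPU) in host 4; 13 vCPU remain.
Final hosts: [25,10,13] [7,7,27] [13,8,4,6] [30,5] [32] [31].

6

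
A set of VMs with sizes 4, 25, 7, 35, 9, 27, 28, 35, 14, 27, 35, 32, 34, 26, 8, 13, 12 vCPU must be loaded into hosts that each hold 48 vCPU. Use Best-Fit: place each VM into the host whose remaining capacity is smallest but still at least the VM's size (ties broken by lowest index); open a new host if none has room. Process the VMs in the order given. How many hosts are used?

10

host 1: place 4 vCPU, 44 vCPU left
host 1: place 25 vCPU, 19 vCPU left
host 1: place 7 vCPU, 12 vCPU left
host 2: place 35 vCPU, 13 vCPU left
host 1: place 9 vCPU, 3 vCPU left
host 3: place 27 vCPU, 21 vCPU left
host 4: place 28 vCPU, 20 vCPU left
host 5: place 35 vCPU, 13 vCPU left
host 4: place 14 vCPU, 6 vCPU left
host 6: place 27 vCPU, 21 vCPU left
host 7: place 35 vCPU, 13 vCPU left
host 8: place 32 vCPU, 16 vCPU left
host 9: place 34 vCPU, 14 vCPU left
host 10: place 26 vCPU, 22 vCPU left
host 2: place 8 vCPU, 5 vCPU left
host 5: place 13 vCPU, 0 vCPU left
host 7: place 12 vCPU, 1 vCPU left
Final hosts: [4,25,7,9] [35,8] [27] [28,14] [35,13] [27] [35,12] [32] [34] [26].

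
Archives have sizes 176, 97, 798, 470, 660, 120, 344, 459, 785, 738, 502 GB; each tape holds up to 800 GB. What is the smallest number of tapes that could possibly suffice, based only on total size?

7

Total size = 176 + 97 + 798 + 470 + 660 + 120 + 344 + 459 + 785 + 738 + 502 = 5149 GB.
⌈5149 / 800⌉ = 7.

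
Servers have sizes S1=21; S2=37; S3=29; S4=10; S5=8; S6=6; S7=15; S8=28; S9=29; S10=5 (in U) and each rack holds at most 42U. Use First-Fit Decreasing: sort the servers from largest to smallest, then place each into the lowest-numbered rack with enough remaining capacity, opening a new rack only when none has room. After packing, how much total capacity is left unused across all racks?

Sorted descending: 37, 29, 29, 28, 21, 15, 10, 8, 6, 5.
Put 37U in rack 1; 5U remain.
Put 29U in rack 2; 13U remain.
Put 29U in rack 3; 13U remain.
Put 28U in rack 4; 14U remain.
Put 21U in rack 5; 21U remain.
Put 15U in rack 5; 6U remain.
Put 10U in rack 2; 3U remain.
Put 8U in rack 3; 5U remain.
Put 6U in rack 4; 8U remain.
Put 5U in rack 1; 0U remain.
5 racks × 42U = 210U; used 188U; unused 22U.

22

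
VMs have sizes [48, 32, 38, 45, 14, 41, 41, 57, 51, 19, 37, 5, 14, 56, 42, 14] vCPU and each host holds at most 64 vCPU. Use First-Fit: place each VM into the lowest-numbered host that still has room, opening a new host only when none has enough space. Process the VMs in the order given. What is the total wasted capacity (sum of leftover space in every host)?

48 vCPU → host 1 (remaining 16 vCPU)
32 vCPU → host 2 (remaining 32 vCPU)
38 vCPU → host 3 (remaining 26 vCPU)
45 vCPU → host 4 (remaining 19 vCPU)
14 vCPU → host 1 (remaining 2 vCPU)
41 vCPU → host 5 (remaining 23 vCPU)
41 vCPU → host 6 (remaining 23 vCPU)
57 vCPU → host 7 (remaining 7 vCPU)
51 vCPU → host 8 (remaining 13 vCPU)
19 vCPU → host 2 (remaining 13 vCPU)
37 vCPU → host 9 (remaining 27 vCPU)
5 vCPU → host 2 (remaining 8 vCPU)
14 vCPU → host 3 (remaining 12 vCPU)
56 vCPU → host 10 (remaining 8 vCPU)
42 vCPU → host 11 (remaining 22 vCPU)
14 vCPU → host 4 (remaining 5 vCPU)
11 hosts × 64 vCPU = 704 vCPU; used 554 vCPU; unused 150 vCPU.

150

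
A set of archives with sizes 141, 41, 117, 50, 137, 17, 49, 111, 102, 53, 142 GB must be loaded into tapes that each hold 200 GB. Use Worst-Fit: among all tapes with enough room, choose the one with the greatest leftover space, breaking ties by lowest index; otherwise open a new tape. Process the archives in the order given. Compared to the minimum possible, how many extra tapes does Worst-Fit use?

0

Worst-Fit: [141,41] [117,50] [137,17] [49,111] [102,53] [142] → 6 tapes.
6 archives exceed 100 GB (half the capacity), and no two of those can share a tape, so at least 6 tapes are needed.
So 6 is already optimal.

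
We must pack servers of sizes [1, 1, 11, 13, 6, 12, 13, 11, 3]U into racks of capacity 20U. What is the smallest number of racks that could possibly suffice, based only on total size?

4

Total size = 1 + 1 + 11 + 13 + 6 + 12 + 13 + 11 + 3 = 71U.
⌈71 / 20⌉ = 4.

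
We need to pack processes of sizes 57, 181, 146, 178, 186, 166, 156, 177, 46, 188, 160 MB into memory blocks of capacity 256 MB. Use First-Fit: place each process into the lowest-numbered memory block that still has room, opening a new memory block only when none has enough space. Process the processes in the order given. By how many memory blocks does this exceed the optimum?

0

First-Fit: [57,181] [146,46] [178] [186] [166] [156] [177] [188] [160] → 9 memory blocks.
9 processes exceed 128 MB (half the capacity), and no two of those can share a memory block, so at least 9 memory blocks are needed.
So 9 is already optimal.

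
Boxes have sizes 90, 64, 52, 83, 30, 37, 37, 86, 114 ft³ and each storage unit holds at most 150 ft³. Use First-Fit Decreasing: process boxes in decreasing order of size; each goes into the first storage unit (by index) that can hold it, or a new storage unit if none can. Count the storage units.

Sorted descending: 114, 90, 86, 83, 64, 52, 37, 37, 30.
114 ft³ → storage unit 1 (remaining 36 ft³)
90 ft³ → storage unit 2 (remaining 60 ft³)
86 ft³ → storage unit 3 (remaining 64 ft³)
83 ft³ → storage unit 4 (remaining 67 ft³)
64 ft³ → storage unit 3 (remaining 0 ft³)
52 ft³ → storage unit 2 (remaining 8 ft³)
37 ft³ → storage unit 4 (remaining 30 ft³)
37 ft³ → storage unit 5 (remaining 113 ft³)
30 ft³ → storage unit 1 (remaining 6 ft³)

5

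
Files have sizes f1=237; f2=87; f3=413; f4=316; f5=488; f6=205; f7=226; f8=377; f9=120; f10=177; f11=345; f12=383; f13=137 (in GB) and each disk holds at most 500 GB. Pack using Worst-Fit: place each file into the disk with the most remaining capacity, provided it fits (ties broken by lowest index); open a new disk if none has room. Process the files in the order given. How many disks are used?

f1 (237 GB) → disk 1 (remaining 263 GB)
f2 (87 GB) → disk 1 (remaining 176 GB)
f3 (413 GB) → disk 2 (remaining 87 GB)
f4 (316 GB) → disk 3 (remaining 184 GB)
f5 (488 GB) → disk 4 (remaining 12 GB)
f6 (205 GB) → disk 5 (remaining 295 GB)
f7 (226 GB) → disk 5 (remaining 69 GB)
f8 (377 GB) → disk 6 (remaining 123 GB)
f9 (120 GB) → disk 3 (remaining 64 GB)
f10 (177 GB) → disk 7 (remaining 323 GB)
f11 (345 GB) → disk 8 (remaining 155 GB)
f12 (383 GB) → disk 9 (remaining 117 GB)
f13 (137 GB) → disk 7 (remaining 186 GB)

9 disks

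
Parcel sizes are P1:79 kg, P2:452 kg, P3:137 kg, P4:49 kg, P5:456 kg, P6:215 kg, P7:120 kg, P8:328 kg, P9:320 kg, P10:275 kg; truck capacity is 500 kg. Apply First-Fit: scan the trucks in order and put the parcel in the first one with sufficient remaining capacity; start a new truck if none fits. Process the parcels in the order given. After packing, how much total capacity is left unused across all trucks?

P1 (79 kg) → truck 1 (remaining 421 kg)
P2 (452 kg) → truck 2 (remaining 48 kg)
P3 (137 kg) → truck 1 (remaining 284 kg)
P4 (49 kg) → truck 1 (remaining 235 kg)
P5 (456 kg) → truck 3 (remaining 44 kg)
P6 (215 kg) → truck 1 (remaining 20 kg)
P7 (120 kg) → truck 4 (remaining 380 kg)
P8 (328 kg) → truck 4 (remaining 52 kg)
P9 (320 kg) → truck 5 (remaining 180 kg)
P10 (275 kg) → truck 6 (remaining 225 kg)
6 trucks × 500 kg = 3000 kg; used 2431 kg; unused 569 kg.

569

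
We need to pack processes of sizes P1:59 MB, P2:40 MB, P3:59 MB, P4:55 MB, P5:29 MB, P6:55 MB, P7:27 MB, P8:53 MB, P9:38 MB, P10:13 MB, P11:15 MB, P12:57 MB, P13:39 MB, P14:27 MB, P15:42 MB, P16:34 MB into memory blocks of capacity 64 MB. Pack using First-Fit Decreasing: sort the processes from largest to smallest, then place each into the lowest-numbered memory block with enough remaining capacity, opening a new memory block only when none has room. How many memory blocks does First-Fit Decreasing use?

12 memory blocks

Sorted descending: 59, 59, 57, 55, 55, 53, 42, 40, 39, 38, 34, 29, 27, 27, 15, 13.
59 MB → memory block 1 (remaining 5 MB)
59 MB → memory block 2 (remaining 5 MB)
57 MB → memory block 3 (remaining 7 MB)
55 MB → memory block 4 (remaining 9 MB)
55 MB → memory block 5 (remaining 9 MB)
53 MB → memory block 6 (remaining 11 MB)
42 MB → memory block 7 (remaining 22 MB)
40 MB → memory block 8 (remaining 24 MB)
39 MB → memory block 9 (remaining 25 MB)
38 MB → memory block 10 (remaining 26 MB)
34 MB → memory block 11 (remaining 30 MB)
29 MB → memory block 11 (remaining 1 MB)
27 MB → memory block 12 (remaining 37 MB)
27 MB → memory block 12 (remaining 10 MB)
15 MB → memory block 7 (remaining 7 MB)
13 MB → memory block 8 (remaining 11 MB)
Final memory blocks: [59] [59] [57] [55] [55] [53] [42,15] [40,13] [39] [38] [34,29] [27,27].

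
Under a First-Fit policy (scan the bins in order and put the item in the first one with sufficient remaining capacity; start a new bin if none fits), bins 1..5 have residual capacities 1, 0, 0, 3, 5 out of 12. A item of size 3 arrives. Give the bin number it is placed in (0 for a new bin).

Bins with room: bin 4 (3), bin 5 (5).
The first with room is bin 4.

4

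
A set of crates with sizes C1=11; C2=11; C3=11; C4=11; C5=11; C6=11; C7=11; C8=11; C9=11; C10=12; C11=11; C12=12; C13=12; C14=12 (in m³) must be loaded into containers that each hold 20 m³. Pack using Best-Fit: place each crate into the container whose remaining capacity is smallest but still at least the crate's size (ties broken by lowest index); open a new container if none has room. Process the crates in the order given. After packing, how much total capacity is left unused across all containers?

122

container 1: place C1 (11 m³), 9 m³ left
container 2: place C2 (11 m³), 9 m³ left
container 3: place C3 (11 m³), 9 m³ left
container 4: place C4 (11 m³), 9 m³ left
container 5: place C5 (11 m³), 9 m³ left
container 6: place C6 (11 m³), 9 m³ left
container 7: place C7 (11 m³), 9 m³ left
container 8: place C8 (11 m³), 9 m³ left
container 9: place C9 (11 m³), 9 m³ left
container 10: place C10 (12 m³), 8 m³ left
container 11: place C11 (11 m³), 9 m³ left
container 12: place C12 (12 m³), 8 m³ left
container 13: place C13 (12 m³), 8 m³ left
container 14: place C14 (12 m³), 8 m³ left
14 containers × 20 m³ = 280 m³; used 158 m³; unused 122 m³.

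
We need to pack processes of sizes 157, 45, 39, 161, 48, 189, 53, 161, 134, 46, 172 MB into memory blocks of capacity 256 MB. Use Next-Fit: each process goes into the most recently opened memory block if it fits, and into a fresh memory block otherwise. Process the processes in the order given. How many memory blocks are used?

6

Put 157 MB in memory block 1; 99 MB remain.
Put 45 MB in memory block 1; 54 MB remain.
Put 39 MB in memory block 1; 15 MB remain.
Put 161 MB in memory block 2; 95 MB remain.
Put 48 MB in memory block 2; 47 MB remain.
Put 189 MB in memory block 3; 67 MB remain.
Put 53 MB in memory block 3; 14 MB remain.
Put 161 MB in memory block 4; 95 MB remain.
Put 134 MB in memory block 5; 122 MB remain.
Put 46 MB in memory block 5; 76 MB remain.
Put 172 MB in memory block 6; 84 MB remain.
Final memory blocks: [157,45,39] [161,48] [189,53] [161] [134,46] [172].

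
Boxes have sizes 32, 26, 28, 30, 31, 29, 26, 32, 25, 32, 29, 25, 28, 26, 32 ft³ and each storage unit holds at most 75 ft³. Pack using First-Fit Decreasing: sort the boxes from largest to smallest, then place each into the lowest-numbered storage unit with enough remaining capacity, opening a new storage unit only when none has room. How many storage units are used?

Sorted descending: 32, 32, 32, 32, 31, 30, 29, 29, 28, 28, 26, 26, 26, 25, 25.
32 ft³ → storage unit 1 (remaining 43 ft³)
32 ft³ → storage unit 1 (remaining 11 ft³)
32 ft³ → storage unit 2 (remaining 43 ft³)
32 ft³ → storage unit 2 (remaining 11 ft³)
31 ft³ → storage unit 3 (remaining 44 ft³)
30 ft³ → storage unit 3 (remaining 14 ft³)
29 ft³ → storage unit 4 (remaining 46 ft³)
29 ft³ → storage unit 4 (remaining 17 ft³)
28 ft³ → storage unit 5 (remaining 47 ft³)
28 ft³ → storage unit 5 (remaining 19 ft³)
26 ft³ → storage unit 6 (remaining 49 ft³)
26 ft³ → storage unit 6 (remaining 23 ft³)
26 ft³ → storage unit 7 (remaining 49 ft³)
25 ft³ → storage unit 7 (remaining 24 ft³)
25 ft³ → storage unit 8 (remaining 50 ft³)
Final storage units: [32,32] [32,32] [31,30] [29,29] [28,28] [26,26] [26,25] [25].

8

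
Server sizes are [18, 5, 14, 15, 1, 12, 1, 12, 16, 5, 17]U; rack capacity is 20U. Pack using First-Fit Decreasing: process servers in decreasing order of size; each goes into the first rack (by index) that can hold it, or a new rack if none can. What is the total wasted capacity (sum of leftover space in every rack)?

Sorted descending: 18, 17, 16, 15, 14, 12, 12, 5, 5, 1, 1.
18U → rack 1 (remaining 2U)
17U → rack 2 (remaining 3U)
16U → rack 3 (remaining 4U)
15U → rack 4 (remaining 5U)
14U → rack 5 (remaining 6U)
12U → rack 6 (remaining 8U)
12U → rack 7 (remaining 8U)
5U → rack 4 (remaining 0U)
5U → rack 5 (remaining 1U)
1U → rack 1 (remaining 1U)
1U → rack 1 (remaining 0U)
7 racks × 20U = 140U; used 116U; unused 24U.

24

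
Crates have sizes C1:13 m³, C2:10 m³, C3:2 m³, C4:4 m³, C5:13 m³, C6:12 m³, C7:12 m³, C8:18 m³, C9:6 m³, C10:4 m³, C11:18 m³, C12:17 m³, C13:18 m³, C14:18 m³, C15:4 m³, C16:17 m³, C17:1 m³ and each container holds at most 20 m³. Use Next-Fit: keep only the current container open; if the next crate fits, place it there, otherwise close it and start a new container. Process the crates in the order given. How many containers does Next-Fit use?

13

container 1: place C1 (13 m³), 7 m³ left
container 2: place C2 (10 m³), 10 m³ left
container 2: place C3 (2 m³), 8 m³ left
container 2: place C4 (4 m³), 4 m³ left
container 3: place C5 (13 m³), 7 m³ left
container 4: place C6 (12 m³), 8 m³ left
container 5: place C7 (12 m³), 8 m³ left
container 6: place C8 (18 m³), 2 m³ left
container 7: place C9 (6 m³), 14 m³ left
container 7: place C10 (4 m³), 10 m³ left
container 8: place C11 (18 m³), 2 m³ left
container 9: place C12 (17 m³), 3 m³ left
container 10: place C13 (18 m³), 2 m³ left
container 11: place C14 (18 m³), 2 m³ left
container 12: place C15 (4 m³), 16 m³ left
container 13: place C16 (17 m³), 3 m³ left
container 13: place C17 (1 m³), 2 m³ left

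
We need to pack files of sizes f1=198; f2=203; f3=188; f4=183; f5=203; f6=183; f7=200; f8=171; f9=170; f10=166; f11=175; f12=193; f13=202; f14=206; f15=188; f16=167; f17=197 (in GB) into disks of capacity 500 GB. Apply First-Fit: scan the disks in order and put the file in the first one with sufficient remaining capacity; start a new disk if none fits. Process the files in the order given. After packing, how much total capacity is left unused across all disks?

Put f1 (198 GB) in disk 1; 302 GB remain.
Put f2 (203 GB) in disk 1; 99 GB remain.
Put f3 (188 GB) in disk 2; 312 GB remain.
Put f4 (183 GB) in disk 2; 129 GB remain.
Put f5 (203 GB) in disk 3; 297 GB remain.
Put f6 (183 GB) in disk 3; 114 GB remain.
Put f7 (200 GB) in disk 4; 300 GB remain.
Put f8 (171 GB) in disk 4; 129 GB remain.
Put f9 (170 GB) in disk 5; 330 GB remain.
Put f10 (166 GB) in disk 5; 164 GB remain.
Put f11 (175 GB) in disk 6; 325 GB remain.
Put f12 (193 GB) in disk 6; 132 GB remain.
Put f13 (202 GB) in disk 7; 298 GB remain.
Put f14 (206 GB) in disk 7; 92 GB remain.
Put f15 (188 GB) in disk 8; 312 GB remain.
Put f16 (167 GB) in disk 8; 145 GB remain.
Put f17 (197 GB) in disk 9; 303 GB remain.
9 disks × 500 GB = 4500 GB; used 3193 GB; unused 1307 GB.

1307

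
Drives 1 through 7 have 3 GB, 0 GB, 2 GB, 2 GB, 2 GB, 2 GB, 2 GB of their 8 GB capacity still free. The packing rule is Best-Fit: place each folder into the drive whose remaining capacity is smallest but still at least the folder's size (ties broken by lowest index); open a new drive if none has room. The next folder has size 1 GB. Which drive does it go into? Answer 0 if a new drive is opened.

3

Drives with room: drive 1 (3 GB), drive 3 (2 GB), drive 4 (2 GB), drive 5 (2 GB), drive 6 (2 GB), drive 7 (2 GB).
Tightest fit is drive 3 with 2 GB free.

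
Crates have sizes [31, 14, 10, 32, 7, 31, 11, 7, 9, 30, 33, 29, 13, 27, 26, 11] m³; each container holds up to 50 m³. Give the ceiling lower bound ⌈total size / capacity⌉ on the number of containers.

7 containers

Total size = 31 + 14 + 10 + 32 + 7 + 31 + 11 + 7 + 9 + 30 + 33 + 29 + 13 + 27 + 26 + 11 = 321 m³.
⌈321 / 50⌉ = 7.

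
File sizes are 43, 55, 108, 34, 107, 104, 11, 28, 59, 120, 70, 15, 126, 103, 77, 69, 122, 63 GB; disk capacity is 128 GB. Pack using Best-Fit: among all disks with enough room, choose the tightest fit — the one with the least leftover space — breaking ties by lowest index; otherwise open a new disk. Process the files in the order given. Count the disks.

13

disk 1: place 43 GB, 85 GB left
disk 1: place 55 GB, 30 GB left
disk 2: place 108 GB, 20 GB left
disk 3: place 34 GB, 94 GB left
disk 4: place 107 GB, 21 GB left
disk 5: place 104 GB, 24 GB left
disk 2: place 11 GB, 9 GB left
disk 1: place 28 GB, 2 GB left
disk 3: place 59 GB, 35 GB left
disk 6: place 120 GB, 8 GB left
disk 7: place 70 GB, 58 GB left
disk 4: place 15 GB, 6 GB left
disk 8: place 126 GB, 2 GB left
disk 9: place 103 GB, 25 GB left
disk 10: place 77 GB, 51 GB left
disk 11: place 69 GB, 59 GB left
disk 12: place 122 GB, 6 GB left
disk 13: place 63 GB, 65 GB left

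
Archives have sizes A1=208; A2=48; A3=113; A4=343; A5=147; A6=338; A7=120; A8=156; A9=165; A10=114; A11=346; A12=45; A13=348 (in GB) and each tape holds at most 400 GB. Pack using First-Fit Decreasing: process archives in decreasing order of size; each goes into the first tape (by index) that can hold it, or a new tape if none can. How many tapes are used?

7

Sorted descending: 348, 346, 343, 338, 208, 165, 156, 147, 120, 114, 113, 48, 45.
Put 348 GB in tape 1; 52 GB remain.
Put 346 GB in tape 2; 54 GB remain.
Put 343 GB in tape 3; 57 GB remain.
Put 338 GB in tape 4; 62 GB remain.
Put 208 GB in tape 5; 192 GB remain.
Put 165 GB in tape 5; 27 GB remain.
Put 156 GB in tape 6; 244 GB remain.
Put 147 GB in tape 6; 97 GB remain.
Put 120 GB in tape 7; 280 GB remain.
Put 114 GB in tape 7; 166 GB remain.
Put 113 GB in tape 7; 53 GB remain.
Put 48 GB in tape 1; 4 GB remain.
Put 45 GB in tape 2; 9 GB remain.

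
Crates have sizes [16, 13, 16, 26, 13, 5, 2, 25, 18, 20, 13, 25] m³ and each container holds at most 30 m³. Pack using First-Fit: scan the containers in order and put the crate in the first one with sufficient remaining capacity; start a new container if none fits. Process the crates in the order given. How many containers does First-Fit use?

16 m³ → container 1 (remaining 14 m³)
13 m³ → container 1 (remaining 1 m³)
16 m³ → container 2 (remaining 14 m³)
26 m³ → container 3 (remaining 4 m³)
13 m³ → container 2 (remaining 1 m³)
5 m³ → container 4 (remaining 25 m³)
2 m³ → container 3 (remaining 2 m³)
25 m³ → container 4 (remaining 0 m³)
18 m³ → container 5 (remaining 12 m³)
20 m³ → container 6 (remaining 10 m³)
13 m³ → container 7 (remaining 17 m³)
25 m³ → container 8 (remaining 5 m³)

8 containers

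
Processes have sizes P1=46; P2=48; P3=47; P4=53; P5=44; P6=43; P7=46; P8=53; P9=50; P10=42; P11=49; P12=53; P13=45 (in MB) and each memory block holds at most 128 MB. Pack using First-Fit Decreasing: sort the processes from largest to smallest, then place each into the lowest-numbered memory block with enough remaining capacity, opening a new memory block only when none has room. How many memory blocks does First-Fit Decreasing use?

7

Sorted descending: 53, 53, 53, 50, 49, 48, 47, 46, 46, 45, 44, 43, 42.
Put 53 MB in memory block 1; 75 MB remain.
Put 53 MB in memory block 1; 22 MB remain.
Put 53 MB in memory block 2; 75 MB remain.
Put 50 MB in memory block 2; 25 MB remain.
Put 49 MB in memory block 3; 79 MB remain.
Put 48 MB in memory block 3; 31 MB remain.
Put 47 MB in memory block 4; 81 MB remain.
Put 46 MB in memory block 4; 35 MB remain.
Put 46 MB in memory block 5; 82 MB remain.
Put 45 MB in memory block 5; 37 MB remain.
Put 44 MB in memory block 6; 84 MB remain.
Put 43 MB in memory block 6; 41 MB remain.
Put 42 MB in memory block 7; 86 MB remain.
Final memory blocks: [53,53] [53,50] [49,48] [47,46] [46,45] [44,43] [42].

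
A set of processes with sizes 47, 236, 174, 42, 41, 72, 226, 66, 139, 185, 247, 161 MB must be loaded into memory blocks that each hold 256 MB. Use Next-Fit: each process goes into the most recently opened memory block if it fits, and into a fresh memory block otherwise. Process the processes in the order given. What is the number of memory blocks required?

47 MB → memory block 1 (remaining 209 MB)
236 MB → memory block 2 (remaining 20 MB)
174 MB → memory block 3 (remaining 82 MB)
42 MB → memory block 3 (remaining 40 MB)
41 MB → memory block 4 (remaining 215 MB)
72 MB → memory block 4 (remaining 143 MB)
226 MB → memory block 5 (remaining 30 MB)
66 MB → memory block 6 (remaining 190 MB)
139 MB → memory block 6 (remaining 51 MB)
185 MB → memory block 7 (remaining 71 MB)
247 MB → memory block 8 (remaining 9 MB)
161 MB → memory block 9 (remaining 95 MB)
Final memory blocks: [47] [236] [174,42] [41,72] [226] [66,139] [185] [247] [161].

9 memory blocks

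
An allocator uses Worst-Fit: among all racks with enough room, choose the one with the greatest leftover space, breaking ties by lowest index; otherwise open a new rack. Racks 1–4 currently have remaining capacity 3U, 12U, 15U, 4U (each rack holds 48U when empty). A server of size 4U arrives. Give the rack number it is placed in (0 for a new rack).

3

Racks with room: rack 2 (12U), rack 3 (15U), rack 4 (4U).
Most room is rack 3 with 15U free.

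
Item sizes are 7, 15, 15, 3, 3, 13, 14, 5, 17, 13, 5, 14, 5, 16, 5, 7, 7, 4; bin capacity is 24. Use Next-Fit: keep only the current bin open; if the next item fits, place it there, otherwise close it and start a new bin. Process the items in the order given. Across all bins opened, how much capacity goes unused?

Put 7 in bin 1; 17 remain.
Put 15 in bin 1; 2 remain.
Put 15 in bin 2; 9 remain.
Put 3 in bin 2; 6 remain.
Put 3 in bin 2; 3 remain.
Put 13 in bin 3; 11 remain.
Put 14 in bin 4; 10 remain.
Put 5 in bin 4; 5 remain.
Put 17 in bin 5; 7 remain.
Put 13 in bin 6; 11 remain.
Put 5 in bin 6; 6 remain.
Put 14 in bin 7; 10 remain.
Put 5 in bin 7; 5 remain.
Put 16 in bin 8; 8 remain.
Put 5 in bin 8; 3 remain.
Put 7 in bin 9; 17 remain.
Put 7 in bin 9; 10 remain.
Put 4 in bin 9; 6 remain.
9 bins × 24 = 216; used 168; unused 48.

48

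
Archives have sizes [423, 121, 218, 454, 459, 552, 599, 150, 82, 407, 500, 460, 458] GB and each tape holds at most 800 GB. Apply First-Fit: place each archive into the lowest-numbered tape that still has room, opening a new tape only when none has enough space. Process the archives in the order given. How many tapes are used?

9

423 GB → tape 1 (remaining 377 GB)
121 GB → tape 1 (remaining 256 GB)
218 GB → tape 1 (remaining 38 GB)
454 GB → tape 2 (remaining 346 GB)
459 GB → tape 3 (remaining 341 GB)
552 GB → tape 4 (remaining 248 GB)
599 GB → tape 5 (remaining 201 GB)
150 GB → tape 2 (remaining 196 GB)
82 GB → tape 2 (remaining 114 GB)
407 GB → tape 6 (remaining 393 GB)
500 GB → tape 7 (remaining 300 GB)
460 GB → tape 8 (remaining 340 GB)
458 GB → tape 9 (remaining 342 GB)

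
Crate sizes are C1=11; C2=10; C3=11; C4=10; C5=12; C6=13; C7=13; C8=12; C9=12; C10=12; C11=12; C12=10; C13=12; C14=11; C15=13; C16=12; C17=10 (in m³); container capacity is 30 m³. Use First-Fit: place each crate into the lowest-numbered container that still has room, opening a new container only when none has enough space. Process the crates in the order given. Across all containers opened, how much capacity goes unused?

C1 (11 m³) → container 1 (remaining 19 m³)
C2 (10 m³) → container 1 (remaining 9 m³)
C3 (11 m³) → container 2 (remaining 19 m³)
C4 (10 m³) → container 2 (remaining 9 m³)
C5 (12 m³) → container 3 (remaining 18 m³)
C6 (13 m³) → container 3 (remaining 5 m³)
C7 (13 m³) → container 4 (remaining 17 m³)
C8 (12 m³) → container 4 (remaining 5 m³)
C9 (12 m³) → container 5 (remaining 18 m³)
C10 (12 m³) → container 5 (remaining 6 m³)
C11 (12 m³) → container 6 (remaining 18 m³)
C12 (10 m³) → container 6 (remaining 8 m³)
C13 (12 m³) → container 7 (remaining 18 m³)
C14 (11 m³) → container 7 (remaining 7 m³)
C15 (13 m³) → container 8 (remaining 17 m³)
C16 (12 m³) → container 8 (remaining 5 m³)
C17 (10 m³) → container 9 (remaining 20 m³)
9 containers × 30 m³ = 270 m³; used 196 m³; unused 74 m³.

74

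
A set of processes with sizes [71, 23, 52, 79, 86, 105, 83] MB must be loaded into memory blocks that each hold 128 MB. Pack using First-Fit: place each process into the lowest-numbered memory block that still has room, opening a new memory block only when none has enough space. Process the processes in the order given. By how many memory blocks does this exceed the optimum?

First-Fit: [71,23] [52] [79] [86] [105] [83] → 6 memory blocks.
5 processes exceed 64 MB (half the capacity), and no two of those can share a memory block, so at least 5 memory blocks are needed.
An optimal packing achieves that bound: [105,23] [86] [83] [79] [71,52] → 5 memory blocks.
Excess: 6 − 5 = 1.

1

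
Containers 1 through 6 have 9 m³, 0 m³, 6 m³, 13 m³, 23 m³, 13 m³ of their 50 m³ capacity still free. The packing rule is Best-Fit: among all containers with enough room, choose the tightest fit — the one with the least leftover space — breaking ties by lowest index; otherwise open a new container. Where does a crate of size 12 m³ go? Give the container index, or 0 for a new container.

4

Containers with room: container 4 (13 m³), container 5 (23 m³), container 6 (13 m³).
Tightest fit is container 4 with 13 m³ free.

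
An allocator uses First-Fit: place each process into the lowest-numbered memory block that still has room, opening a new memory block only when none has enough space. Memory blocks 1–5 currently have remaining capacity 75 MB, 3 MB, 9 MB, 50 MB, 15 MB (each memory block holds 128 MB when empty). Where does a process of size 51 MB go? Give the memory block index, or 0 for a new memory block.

Memory blocks with room: memory block 1 (75 MB).
The first with room is memory block 1.

1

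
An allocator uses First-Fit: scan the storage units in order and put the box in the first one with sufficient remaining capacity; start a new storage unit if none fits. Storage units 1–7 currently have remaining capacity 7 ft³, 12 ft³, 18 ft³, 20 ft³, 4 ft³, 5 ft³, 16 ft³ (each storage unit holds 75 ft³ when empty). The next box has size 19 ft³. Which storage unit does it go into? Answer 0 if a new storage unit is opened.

Storage units with room: storage unit 4 (20 ft³).
The first with room is storage unit 4.

4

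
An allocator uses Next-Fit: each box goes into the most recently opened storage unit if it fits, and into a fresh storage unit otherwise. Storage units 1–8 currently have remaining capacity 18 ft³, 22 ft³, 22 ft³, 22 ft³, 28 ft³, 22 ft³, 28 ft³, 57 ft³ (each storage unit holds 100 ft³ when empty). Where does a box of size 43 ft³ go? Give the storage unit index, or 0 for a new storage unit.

Next-Fit only looks at storage unit 8, which has 57 ft³ free.
43 ft³ fits there.

8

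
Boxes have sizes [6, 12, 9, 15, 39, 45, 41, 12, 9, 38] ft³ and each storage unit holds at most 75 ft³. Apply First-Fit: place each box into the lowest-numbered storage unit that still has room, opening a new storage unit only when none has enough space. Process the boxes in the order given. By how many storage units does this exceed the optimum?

First-Fit: [6,12,9,15,12,9] [39] [45] [41] [38] → 5 storage units.
Total size 226 ft³; any packing needs at least ⌈226/75⌉ = 4 storage units.
An optimal packing achieves that bound: [45,15,12] [41,12,9,9] [39,6] [38] → 4 storage units.
Excess: 5 − 4 = 1.

1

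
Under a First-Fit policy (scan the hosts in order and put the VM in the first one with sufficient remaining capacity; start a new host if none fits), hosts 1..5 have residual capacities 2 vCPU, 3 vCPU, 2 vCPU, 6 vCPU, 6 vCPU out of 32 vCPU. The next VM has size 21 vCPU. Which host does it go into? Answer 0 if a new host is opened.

0

No host has ≥ 21 vCPU free, so a new host is opened.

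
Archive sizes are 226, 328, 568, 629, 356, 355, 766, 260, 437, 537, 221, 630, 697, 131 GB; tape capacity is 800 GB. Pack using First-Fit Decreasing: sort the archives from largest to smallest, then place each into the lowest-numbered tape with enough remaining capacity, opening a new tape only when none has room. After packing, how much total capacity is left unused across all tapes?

1059

Sorted descending: 766, 697, 630, 629, 568, 537, 437, 356, 355, 328, 260, 226, 221, 131.
Put 766 GB in tape 1; 34 GB remain.
Put 697 GB in tape 2; 103 GB remain.
Put 630 GB in tape 3; 170 GB remain.
Put 629 GB in tape 4; 171 GB remain.
Put 568 GB in tape 5; 232 GB remain.
Put 537 GB in tape 6; 263 GB remain.
Put 437 GB in tape 7; 363 GB remain.
Put 356 GB in tape 7; 7 GB remain.
Put 355 GB in tape 8; 445 GB remain.
Put 328 GB in tape 8; 117 GB remain.
Put 260 GB in tape 6; 3 GB remain.
Put 226 GB in tape 5; 6 GB remain.
Put 221 GB in tape 9; 579 GB remain.
Put 131 GB in tape 3; 39 GB remain.
9 tapes × 800 GB = 7200 GB; used 6141 GB; unused 1059 GB.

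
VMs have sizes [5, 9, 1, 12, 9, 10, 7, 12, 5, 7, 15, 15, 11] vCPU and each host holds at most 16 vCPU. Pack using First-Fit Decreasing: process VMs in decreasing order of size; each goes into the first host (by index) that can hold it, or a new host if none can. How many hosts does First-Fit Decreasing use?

Sorted descending: 15, 15, 12, 12, 11, 10, 9, 9, 7, 7, 5, 5, 1.
Put 15 vCPU in host 1; 1 vCPU remain.
Put 15 vCPU in host 2; 1 vCPU remain.
Put 12 vCPU in host 3; 4 vCPU remain.
Put 12 vCPU in host 4; 4 vCPU remain.
Put 11 vCPU in host 5; 5 vCPU remain.
Put 10 vCPU in host 6; 6 vCPU remain.
Put 9 vCPU in host 7; 7 vCPU remain.
Put 9 vCPU in host 8; 7 vCPU remain.
Put 7 vCPU in host 7; 0 vCPU remain.
Put 7 vCPU in host 8; 0 vCPU remain.
Put 5 vCPU in host 5; 0 vCPU remain.
Put 5 vCPU in host 6; 1 vCPU remain.
Put 1 vCPU in host 1; 0 vCPU remain.
Final hosts: [15,1] [15] [12] [12] [11,5] [10,5] [9,7] [9,7].

8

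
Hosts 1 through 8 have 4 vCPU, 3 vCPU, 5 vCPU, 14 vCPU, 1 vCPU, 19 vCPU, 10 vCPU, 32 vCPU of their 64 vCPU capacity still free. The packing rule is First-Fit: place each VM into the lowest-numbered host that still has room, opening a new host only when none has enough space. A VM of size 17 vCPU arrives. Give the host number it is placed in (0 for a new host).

Hosts with room: host 6 (19 vCPU), host 8 (32 vCPU).
The first with room is host 6.

6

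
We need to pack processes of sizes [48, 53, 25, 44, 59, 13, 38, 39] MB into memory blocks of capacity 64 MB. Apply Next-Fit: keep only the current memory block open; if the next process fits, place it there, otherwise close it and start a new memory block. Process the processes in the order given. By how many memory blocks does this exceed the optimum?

Next-Fit: [48] [53] [25] [44] [59] [13,38] [39] → 7 memory blocks.
6 processes exceed 32 MB (half the capacity), and no two of those can share a memory block, so at least 6 memory blocks are needed.
An optimal packing achieves that bound: [59] [53] [48,13] [44] [39,25] [38] → 6 memory blocks.
Excess: 7 − 6 = 1.

1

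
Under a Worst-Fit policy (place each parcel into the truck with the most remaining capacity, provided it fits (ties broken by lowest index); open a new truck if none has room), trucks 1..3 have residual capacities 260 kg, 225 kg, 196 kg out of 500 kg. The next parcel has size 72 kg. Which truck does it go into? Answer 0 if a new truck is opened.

Trucks with room: truck 1 (260 kg), truck 2 (225 kg), truck 3 (196 kg).
Most room is truck 1 with 260 kg free.

1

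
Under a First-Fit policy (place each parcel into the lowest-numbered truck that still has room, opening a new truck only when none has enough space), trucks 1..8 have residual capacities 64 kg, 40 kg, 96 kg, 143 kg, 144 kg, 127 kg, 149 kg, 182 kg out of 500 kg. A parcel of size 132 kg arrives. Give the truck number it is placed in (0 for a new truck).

4

Trucks with room: truck 4 (143 kg), truck 5 (144 kg), truck 7 (149 kg), truck 8 (182 kg).
The first with room is truck 4.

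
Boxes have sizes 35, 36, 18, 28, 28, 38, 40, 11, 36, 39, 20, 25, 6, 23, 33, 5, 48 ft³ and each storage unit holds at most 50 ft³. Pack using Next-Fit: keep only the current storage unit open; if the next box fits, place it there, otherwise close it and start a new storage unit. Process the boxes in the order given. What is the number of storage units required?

12

Put 35 ft³ in storage unit 1; 15 ft³ remain.
Put 36 ft³ in storage unit 2; 14 ft³ remain.
Put 18 ft³ in storage unit 3; 32 ft³ remain.
Put 28 ft³ in storage unit 3; 4 ft³ remain.
Put 28 ft³ in storage unit 4; 22 ft³ remain.
Put 38 ft³ in storage unit 5; 12 ft³ remain.
Put 40 ft³ in storage unit 6; 10 ft³ remain.
Put 11 ft³ in storage unit 7; 39 ft³ remain.
Put 36 ft³ in storage unit 7; 3 ft³ remain.
Put 39 ft³ in storage unit 8; 11 ft³ remain.
Put 20 ft³ in storage unit 9; 30 ft³ remain.
Put 25 ft³ in storage unit 9; 5 ft³ remain.
Put 6 ft³ in storage unit 10; 44 ft³ remain.
Put 23 ft³ in storage unit 10; 21 ft³ remain.
Put 33 ft³ in storage unit 11; 17 ft³ remain.
Put 5 ft³ in storage unit 11; 12 ft³ remain.
Put 48 ft³ in storage unit 12; 2 ft³ remain.
Final storage units: [35] [36] [18,28] [28] [38] [40] [11,36] [39] [20,25] [6,23] [33,5] [48].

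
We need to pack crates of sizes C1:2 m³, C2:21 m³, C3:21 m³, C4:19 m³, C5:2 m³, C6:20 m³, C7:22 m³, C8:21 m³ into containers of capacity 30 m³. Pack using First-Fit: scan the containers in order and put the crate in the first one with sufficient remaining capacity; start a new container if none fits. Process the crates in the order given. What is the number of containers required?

6

C1 (2 m³) → container 1 (remaining 28 m³)
C2 (21 m³) → container 1 (remaining 7 m³)
C3 (21 m³) → container 2 (remaining 9 m³)
C4 (19 m³) → container 3 (remaining 11 m³)
C5 (2 m³) → container 1 (remaining 5 m³)
C6 (20 m³) → container 4 (remaining 10 m³)
C7 (22 m³) → container 5 (remaining 8 m³)
C8 (21 m³) → container 6 (remaining 9 m³)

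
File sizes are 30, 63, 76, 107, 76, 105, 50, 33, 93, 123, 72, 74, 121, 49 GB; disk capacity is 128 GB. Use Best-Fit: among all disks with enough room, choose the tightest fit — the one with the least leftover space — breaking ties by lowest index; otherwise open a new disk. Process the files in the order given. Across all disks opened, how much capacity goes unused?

208

Put 30 GB in disk 1; 98 GB remain.
Put 63 GB in disk 1; 35 GB remain.
Put 76 GB in disk 2; 52 GB remain.
Put 107 GB in disk 3; 21 GB remain.
Put 76 GB in disk 4; 52 GB remain.
Put 105 GB in disk 5; 23 GB remain.
Put 50 GB in disk 2; 2 GB remain.
Put 33 GB in disk 1; 2 GB remain.
Put 93 GB in disk 6; 35 GB remain.
Put 123 GB in disk 7; 5 GB remain.
Put 72 GB in disk 8; 56 GB remain.
Put 74 GB in disk 9; 54 GB remain.
Put 121 GB in disk 10; 7 GB remain.
Put 49 GB in disk 4; 3 GB remain.
10 disks × 128 GB = 1280 GB; used 1072 GB; unused 208 GB.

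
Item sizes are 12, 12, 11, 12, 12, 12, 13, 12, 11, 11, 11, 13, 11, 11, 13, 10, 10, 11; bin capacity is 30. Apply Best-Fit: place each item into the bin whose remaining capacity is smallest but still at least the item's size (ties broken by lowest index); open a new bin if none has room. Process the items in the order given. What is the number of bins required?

9

bin 1: place 12, 18 left
bin 1: place 12, 6 left
bin 2: place 11, 19 left
bin 2: place 12, 7 left
bin 3: place 12, 18 left
bin 3: place 12, 6 left
bin 4: place 13, 17 left
bin 4: place 12, 5 left
bin 5: place 11, 19 left
bin 5: place 11, 8 left
bin 6: place 11, 19 left
bin 6: place 13, 6 left
bin 7: place 11, 19 left
bin 7: place 11, 8 left
bin 8: place 13, 17 left
bin 8: place 10, 7 left
bin 9: place 10, 20 left
bin 9: place 11, 9 left
Final bins: [12,12] [11,12] [12,12] [13,12] [11,11] [11,13] [11,11] [13,10] [10,11].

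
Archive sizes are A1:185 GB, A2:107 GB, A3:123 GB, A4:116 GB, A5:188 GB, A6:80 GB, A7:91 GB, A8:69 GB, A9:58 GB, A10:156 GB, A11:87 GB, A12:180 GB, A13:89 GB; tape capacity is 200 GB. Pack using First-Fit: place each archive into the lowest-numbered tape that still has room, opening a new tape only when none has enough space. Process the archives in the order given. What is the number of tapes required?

Put A1 (185 GB) in tape 1; 15 GB remain.
Put A2 (107 GB) in tape 2; 93 GB remain.
Put A3 (123 GB) in tape 3; 77 GB remain.
Put A4 (116 GB) in tape 4; 84 GB remain.
Put A5 (188 GB) in tape 5; 12 GB remain.
Put A6 (80 GB) in tape 2; 13 GB remain.
Put A7 (91 GB) in tape 6; 109 GB remain.
Put A8 (69 GB) in tape 3; 8 GB remain.
Put A9 (58 GB) in tape 4; 26 GB remain.
Put A10 (156 GB) in tape 7; 44 GB remain.
Put A11 (87 GB) in tape 6; 22 GB remain.
Put A12 (180 GB) in tape 8; 20 GB remain.
Put A13 (89 GB) in tape 9; 111 GB remain.
Final tapes: [185] [107,80] [123,69] [116,58] [188] [91,87] [156] [180] [89].

9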